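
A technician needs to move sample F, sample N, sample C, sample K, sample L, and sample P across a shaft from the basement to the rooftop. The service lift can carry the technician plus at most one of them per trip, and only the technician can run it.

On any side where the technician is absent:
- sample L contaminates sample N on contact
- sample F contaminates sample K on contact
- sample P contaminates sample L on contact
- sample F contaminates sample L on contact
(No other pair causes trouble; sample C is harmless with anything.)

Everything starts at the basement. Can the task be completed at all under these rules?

Whatever the first load, the items left behind include a forbidden pair without the technician. No opening move is safe, so no plan exists.

No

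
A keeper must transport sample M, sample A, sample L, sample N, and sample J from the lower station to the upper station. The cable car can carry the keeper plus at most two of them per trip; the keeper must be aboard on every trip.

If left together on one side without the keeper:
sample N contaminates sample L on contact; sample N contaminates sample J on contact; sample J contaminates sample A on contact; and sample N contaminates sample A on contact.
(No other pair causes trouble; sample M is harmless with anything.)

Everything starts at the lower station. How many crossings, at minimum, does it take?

Counting alone: the keeper can take at most 2 across per trip to the upper station, so moving all 5 needs at least 3 loaded trips out, with a return between consecutive ones — at least 5 crossings.
The safety rule pushes this higher. Following every safe sequence of crossings, the most of the 5 that can be at the upper station as the cable car arrives there on crossing 5 is 4 — never all 5.
So no plan with fewer than 7 crossings exists, and this one achieves 7:
1. Keeper goes to the upper station with sample A and sample N.  [the lower station: sample J, sample L, sample M | the upper station: sample A, sample N]
2. Keeper goes back to the lower station with sample A.  [the lower station: sample A, sample J, sample L, sample M | the upper station: sample N]
3. Keeper goes to the upper station with sample A and sample M.  [the lower station: sample J, sample L | the upper station: sample A, sample M, sample N]
4. Keeper goes back to the lower station with sample A.  [the lower station: sample A, sample J, sample L | the upper station: sample M, sample N]
5. Keeper goes to the upper station with sample A and sample L.  [the lower station: sample J | the upper station: sample A, sample L, sample M, sample N]
6. Keeper goes back to the lower station with sample N.  [the lower station: sample J, sample N | the upper station: sample A, sample L, sample M]
7. Keeper goes to the upper station with sample J and sample N.  [the lower station: — | the upper station: sample A, sample J, sample L, sample M, sample N]

7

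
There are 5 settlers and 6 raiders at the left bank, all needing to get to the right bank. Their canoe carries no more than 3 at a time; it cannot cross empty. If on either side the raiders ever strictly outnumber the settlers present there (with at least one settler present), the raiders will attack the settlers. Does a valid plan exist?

No

The raiders already outnumber the settlers at the left bank before anyone moves, so the starting position itself is disallowed.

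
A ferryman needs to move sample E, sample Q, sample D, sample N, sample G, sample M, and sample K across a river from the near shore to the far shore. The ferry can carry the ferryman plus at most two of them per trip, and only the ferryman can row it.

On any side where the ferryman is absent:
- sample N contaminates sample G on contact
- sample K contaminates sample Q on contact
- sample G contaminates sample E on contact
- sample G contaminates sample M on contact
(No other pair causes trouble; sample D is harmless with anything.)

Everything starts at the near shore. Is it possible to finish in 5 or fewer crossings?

No

Counting alone: the ferryman can take at most 2 across per trip to the far shore, so moving all 7 needs at least 4 loaded trips out, with a return between consecutive ones — at least 7 crossings.
Since 5 < 7, 5 crossings cannot be enough. (The shortest complete plan in fact takes 7:)
1. Ferryman goes to the far shore with sample G and sample Q.
2. Ferryman goes back to the near shore alone.
3. Ferryman goes to the far shore with sample D and sample E.
4. Ferryman goes back to the near shore with sample G.
5. Ferryman goes to the far shore with sample M and sample N.
6. Ferryman goes back to the near shore alone.
7. Ferryman goes to the far shore with sample G and sample K.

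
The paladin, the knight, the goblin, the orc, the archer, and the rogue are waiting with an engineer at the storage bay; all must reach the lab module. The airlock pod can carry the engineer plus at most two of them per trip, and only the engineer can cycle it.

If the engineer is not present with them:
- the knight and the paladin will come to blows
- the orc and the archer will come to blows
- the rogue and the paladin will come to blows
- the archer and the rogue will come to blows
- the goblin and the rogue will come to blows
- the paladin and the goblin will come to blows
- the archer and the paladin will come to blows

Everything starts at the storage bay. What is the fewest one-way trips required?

impossible

Whatever the first load, the items left behind include a forbidden pair without the engineer. No opening move is safe, so no plan exists.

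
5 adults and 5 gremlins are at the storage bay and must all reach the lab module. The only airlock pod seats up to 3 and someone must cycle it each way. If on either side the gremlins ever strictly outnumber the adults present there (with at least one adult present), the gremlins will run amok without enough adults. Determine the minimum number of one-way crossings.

Counting alone: each trip to the lab module takes at most 3 across and each return brings at least 1 back, so after t trips out (and t−1 returns) at most 3t − (t−1) of the 10 are across; that first reaches 10 at t = 5, so at least 9 crossings are needed.
The safety rule pushes this higher. Following every safe sequence of crossings, the most of the 10 that can be at the lab module as the airlock pod arrives there on crossing 9 is 9 — never all 10.
So no plan with fewer than 11 crossings exists, and this one achieves 11:
1. 2 gremlins → the lab module.  (the storage bay: 5A 3G; the lab module: 0A 2G)
2. 1 gremlin ← the storage bay.  (the storage bay: 5A 4G; the lab module: 0A 1G)
3. 3 gremlins → the lab module.  (the storage bay: 5A 1G; the lab module: 0A 4G)
4. 1 gremlin ← the storage bay.  (the storage bay: 5A 2G; the lab module: 0A 3G)
5. 3 adults → the lab module.  (the storage bay: 2A 2G; the lab module: 3A 3G)
6. 1 adult and 1 gremlin ← the storage bay.  (the storage bay: 3A 3G; the lab module: 2A 2G)
7. 3 adults → the lab module.  (the storage bay: 0A 3G; the lab module: 5A 2G)
8. 1 gremlin ← the storage bay.  (the storage bay: 0A 4G; the lab module: 5A 1G)
9. 2 gremlins → the lab module.  (the storage bay: 0A 2G; the lab module: 5A 3G)
10. 1 gremlin ← the storage bay.  (the storage bay: 0A 3G; the lab module: 5A 2G)
11. 3 gremlins → the lab module.  (the storage bay: 0A 0G; the lab module: 5A 5G)

11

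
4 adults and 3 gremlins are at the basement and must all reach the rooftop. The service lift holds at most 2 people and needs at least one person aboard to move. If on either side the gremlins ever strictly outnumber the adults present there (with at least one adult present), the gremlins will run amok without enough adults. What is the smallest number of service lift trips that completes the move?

11

Counting alone: each trip to the rooftop takes at most 2 across and each return brings at least 1 back, so after t trips out (and t−1 returns) at most 2t − (t−1) of the 7 are across; that first reaches 7 at t = 6, so at least 11 crossings are needed.
The plan below uses exactly 11 crossings, so it is optimal:
1. 2 gremlins → the rooftop.  (the basement: 4A 1G; the rooftop: 0A 2G)
2. 1 gremlin ← the basement.  (the basement: 4A 2G; the rooftop: 0A 1G)
3. 2 gremlins → the rooftop.  (the basement: 4A 0G; the rooftop: 0A 3G)
4. 1 gremlin ← the basement.  (the basement: 4A 1G; the rooftop: 0A 2G)
5. 2 adults → the rooftop.  (the basement: 2A 1G; the rooftop: 2A 2G)
6. 1 gremlin ← the basement.  (the basement: 2A 2G; the rooftop: 2A 1G)
7. 1 adult and 1 gremlin → the rooftop.  (the basement: 1A 1G; the rooftop: 3A 2G)
8. 1 adult ← the basement.  (the basement: 2A 1G; the rooftop: 2A 2G)
9. 1 adult and 1 gremlin → the rooftop.  (the basement: 1A 0G; the rooftop: 3A 3G)
10. 1 gremlin ← the basement.  (the basement: 1A 1G; the rooftop: 3A 2G)
11. 1 adult and 1 gremlin → the rooftop.  (the basement: 0A 0G; the rooftop: 4A 3G)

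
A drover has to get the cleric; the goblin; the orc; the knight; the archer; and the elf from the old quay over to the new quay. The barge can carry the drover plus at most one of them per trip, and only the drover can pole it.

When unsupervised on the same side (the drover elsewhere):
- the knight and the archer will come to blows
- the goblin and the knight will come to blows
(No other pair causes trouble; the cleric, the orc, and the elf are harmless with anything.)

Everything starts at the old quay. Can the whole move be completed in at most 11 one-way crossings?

No

Counting alone: the drover can take at most 1 across per trip to the new quay, so moving all 6 needs at least 6 loaded trips out, with a return between consecutive ones — at least 11 crossings.
The safety rule pushes this higher. Following every safe sequence of crossings, the most of the 6 that can be at the new quay as the barge arrives there on crossing 11 is 5 — never all 6.
So the move cannot be finished within 11 crossings. (The shortest complete plan takes 13:)
1. Drover goes to the new quay with the knight.  [the old quay: the archer, the cleric, the elf, the goblin, the orc | the new quay: the knight]
2. Drover goes back to the old quay alone.  [the old quay: the archer, the cleric, the elf, the goblin, the orc | the new quay: the knight]
3. Drover goes to the new quay with the cleric.  [the old quay: the archer, the elf, the goblin, the orc | the new quay: the cleric, the knight]
4. Drover goes back to the old quay alone.  [the old quay: the archer, the elf, the goblin, the orc | the new quay: the cleric, the knight]
5. Drover goes to the new quay with the goblin.  [the old quay: the archer, the elf, the orc | the new quay: the cleric, the goblin, the knight]
6. Drover goes back to the old quay with the knight.  [the old quay: the archer, the elf, the knight, the orc | the new quay: the cleric, the goblin]
7. Drover goes to the new quay with the archer.  [the old quay: the elf, the knight, the orc | the new quay: the archer, the cleric, the goblin]
8. Drover goes back to the old quay alone.  [the old quay: the elf, the knight, the orc | the new quay: the archer, the cleric, the goblin]
9. Drover goes to the new quay with the orc.  [the old quay: the elf, the knight | the new quay: the archer, the cleric, the goblin, the orc]
10. Drover goes back to the old quay alone.  [the old quay: the elf, the knight | the new quay: the archer, the cleric, the goblin, the orc]
11. Drover goes to the new quay with the elf.  [the old quay: the knight | the new quay: the archer, the cleric, the elf, the goblin, the orc]
12. Drover goes back to the old quay alone.  [the old quay: the knight | the new quay: the archer, the cleric, the elf, the goblin, the orc]
13. Drover goes to the new quay with the knight.  [the old quay: — | the new quay: the archer, the cleric, the elf, the goblin, the knight, the orc]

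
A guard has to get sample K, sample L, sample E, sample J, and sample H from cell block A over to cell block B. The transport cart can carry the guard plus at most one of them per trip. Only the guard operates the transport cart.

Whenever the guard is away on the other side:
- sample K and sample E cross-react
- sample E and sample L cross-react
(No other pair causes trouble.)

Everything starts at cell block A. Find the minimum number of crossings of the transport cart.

Counting alone: the guard can take at most 1 across per trip to cell block B, so moving all 5 needs at least 5 loaded trips out, with a return between consecutive ones — at least 9 crossings.
The safety rule pushes this higher. Following every safe sequence of crossings, the most of the 5 that can be at cell block B as the transport cart arrives there on crossing 9 is 4 — never all 5.
So no plan with fewer than 11 crossings exists, and this one achieves 11:
1. Guard goes to cell block B with sample E.  [cell block A: sample H, sample J, sample K, sample L | cell block B: sample E]
2. Guard goes back to cell block A alone.  [cell block A: sample H, sample J, sample K, sample L | cell block B: sample E]
3. Guard goes to cell block B with sample K.  [cell block A: sample H, sample J, sample L | cell block B: sample E, sample K]
4. Guard goes back to cell block A with sample E.  [cell block A: sample E, sample H, sample J, sample L | cell block B: sample K]
5. Guard goes to cell block B with sample L.  [cell block A: sample E, sample H, sample J | cell block B: sample K, sample L]
6. Guard goes back to cell block A alone.  [cell block A: sample E, sample H, sample J | cell block B: sample K, sample L]
7. Guard goes to cell block B with sample J.  [cell block A: sample E, sample H | cell block B: sample J, sample K, sample L]
8. Guard goes back to cell block A alone.  [cell block A: sample E, sample H | cell block B: sample J, sample K, sample L]
9. Guard goes to cell block B with sample H.  [cell block A: sample E | cell block B: sample H, sample J, sample K, sample L]
10. Guard goes back to cell block A alone.  [cell block A: sample E | cell block B: sample H, sample J, sample K, sample L]
11. Guard goes to cell block B with sample E.  [cell block A: — | cell block B: sample E, sample H, sample J, sample K, sample L]

11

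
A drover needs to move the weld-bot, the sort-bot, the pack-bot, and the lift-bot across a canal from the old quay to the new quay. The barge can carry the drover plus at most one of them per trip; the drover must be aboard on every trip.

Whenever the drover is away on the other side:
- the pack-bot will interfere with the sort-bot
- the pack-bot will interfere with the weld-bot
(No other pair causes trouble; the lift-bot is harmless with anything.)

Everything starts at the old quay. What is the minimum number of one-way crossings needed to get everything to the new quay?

9

Counting alone: the drover can take at most 1 across per trip to the new quay, so moving all 4 needs at least 4 loaded trips out, with a return between consecutive ones — at least 7 crossings.
The safety rule pushes this higher. Following every safe sequence of crossings, the most of the 4 that can be at the new quay as the barge arrives there on crossing 7 is 3 — never all 4.
So no plan with fewer than 9 crossings exists, and this one achieves 9:
1. Drover goes to the new quay with the pack-bot.
2. Drover goes back to the old quay alone.
3. Drover goes to the new quay with the weld-bot.
4. Drover goes back to the old quay with the pack-bot.
5. Drover goes to the new quay with the sort-bot.
6. Drover goes back to the old quay alone.
7. Drover goes to the new quay with the lift-bot.
8. Drover goes back to the old quay alone.
9. Drover goes to the new quay with the pack-bot.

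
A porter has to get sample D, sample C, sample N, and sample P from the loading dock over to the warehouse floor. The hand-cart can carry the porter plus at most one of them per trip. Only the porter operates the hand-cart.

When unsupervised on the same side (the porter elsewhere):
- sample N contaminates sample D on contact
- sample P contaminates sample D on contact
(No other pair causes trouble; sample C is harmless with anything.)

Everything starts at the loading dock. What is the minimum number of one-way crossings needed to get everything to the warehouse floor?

Counting alone: the porter can take at most 1 across per trip to the warehouse floor, so moving all 4 needs at least 4 loaded trips out, with a return between consecutive ones — at least 7 crossings.
The safety rule pushes this higher. Following every safe sequence of crossings, the most of the 4 that can be at the warehouse floor as the hand-cart arrives there on crossing 7 is 3 — never all 4.
So no plan with fewer than 9 crossings exists, and this one achieves 9:
1. Porter goes to the warehouse floor with sample D.
2. Porter goes back to the loading dock alone.
3. Porter goes to the warehouse floor with sample C.
4. Porter goes back to the loading dock alone.
5. Porter goes to the warehouse floor with sample N.
6. Porter goes back to the loading dock with sample D.
7. Porter goes to the warehouse floor with sample P.
8. Porter goes back to the loading dock alone.
9. Porter goes to the warehouse floor with sample D.

9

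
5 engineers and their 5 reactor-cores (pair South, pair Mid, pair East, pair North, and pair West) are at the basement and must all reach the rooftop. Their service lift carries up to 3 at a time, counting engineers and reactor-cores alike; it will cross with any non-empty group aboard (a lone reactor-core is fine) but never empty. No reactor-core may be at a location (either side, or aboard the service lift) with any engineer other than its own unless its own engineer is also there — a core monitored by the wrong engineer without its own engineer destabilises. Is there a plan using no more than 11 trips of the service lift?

Yes

Yes — this plan uses 11 crossings (≤ 11):
1. engineer South and reactor-core South cross → the rooftop.
2. engineer South crosses ← the basement.
3. reactor-core East, reactor-core Mid, and reactor-core North cross → the rooftop.
4. reactor-core South crosses ← the basement.
5. engineer East, engineer Mid, and engineer North cross → the rooftop.
6. engineer Mid and reactor-core Mid cross ← the basement.
7. engineer Mid, engineer South, and engineer West cross → the rooftop.
8. reactor-core East crosses ← the basement.
9. reactor-core Mid and reactor-core South cross → the rooftop.
10. reactor-core South crosses ← the basement.
11. reactor-core East, reactor-core South, and reactor-core West cross → the rooftop.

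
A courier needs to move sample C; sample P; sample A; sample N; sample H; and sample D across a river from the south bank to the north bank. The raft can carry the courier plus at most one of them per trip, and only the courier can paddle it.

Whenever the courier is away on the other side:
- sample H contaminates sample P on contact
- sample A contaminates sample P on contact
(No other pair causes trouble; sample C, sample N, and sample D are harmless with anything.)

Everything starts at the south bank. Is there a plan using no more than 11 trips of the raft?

Counting alone: the courier can take at most 1 across per trip to the north bank, so moving all 6 needs at least 6 loaded trips out, with a return between consecutive ones — at least 11 crossings.
The safety rule pushes this higher. Following every safe sequence of crossings, the most of the 6 that can be at the north bank as the raft arrives there on crossing 11 is 5 — never all 6.
So the move cannot be finished within 11 crossings. (The shortest complete plan takes 13:)
1. Courier goes to the north bank with sample P.  [the south bank: sample A, sample C, sample D, sample H, sample N | the north bank: sample P]
2. Courier goes back to the south bank alone.  [the south bank: sample A, sample C, sample D, sample H, sample N | the north bank: sample P]
3. Courier goes to the north bank with sample C.  [the south bank: sample A, sample D, sample H, sample N | the north bank: sample C, sample P]
4. Courier goes back to the south bank alone.  [the south bank: sample A, sample D, sample H, sample N | the north bank: sample C, sample P]
5. Courier goes to the north bank with sample A.  [the south bank: sample D, sample H, sample N | the north bank: sample A, sample C, sample P]
6. Courier goes back to the south bank with sample P.  [the south bank: sample D, sample H, sample N, sample P | the north bank: sample A, sample C]
7. Courier goes to the north bank with sample H.  [the south bank: sample D, sample N, sample P | the north bank: sample A, sample C, sample H]
8. Courier goes back to the south bank alone.  [the south bank: sample D, sample N, sample P | the north bank: sample A, sample C, sample H]
9. Courier goes to the north bank with sample N.  [the south bank: sample D, sample P | the north bank: sample A, sample C, sample H, sample N]
10. Courier goes back to the south bank alone.  [the south bank: sample D, sample P | the north bank: sample A, sample C, sample H, sample N]
11. Courier goes to the north bank with sample D.  [the south bank: sample P | the north bank: sample A, sample C, sample D, sample H, sample N]
12. Courier goes back to the south bank alone.  [the south bank: sample P | the north bank: sample A, sample C, sample D, sample H, sample N]
13. Courier goes to the north bank with sample P.  [the south bank: — | the north bank: sample A, sample C, sample D, sample H, sample N, sample P]

No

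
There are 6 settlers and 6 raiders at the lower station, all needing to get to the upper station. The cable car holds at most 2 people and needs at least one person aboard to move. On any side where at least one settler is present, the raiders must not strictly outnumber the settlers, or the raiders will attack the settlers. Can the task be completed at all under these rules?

No

Following every safe sequence of crossings from the start, the most of the 12 that can be at the upper station as the cable car arrives there on crossings 1, 3, 5, 7, 9 is 2, 3, 4, 5, 6 respectively; the best ever achieved is 6 of 12.
From crossing 11 on, no configuration arises that was not already reachable earlier: only 15 distinct safe configurations (who is on which side, and where the cable car is) can ever be reached, none of them has everyone across, and every continuation just revisits them. They are: 0 settlers + 0 raiders across (cable car back at the start); 0 settlers + 1 raider across (cable car there); 0 settlers + 1 raider across (cable car back at the start); 0 settlers + 2 raiders across (cable car there); 0 settlers + 2 raiders across (cable car back at the start); 0 settlers + 3 raiders across (cable car there); 0 settlers + 3 raiders across (cable car back at the start); 0 settlers + 4 raiders across (cable car there); 0 settlers + 4 raiders across (cable car back at the start); 0 settlers + 5 raiders across (cable car there); 0 settlers + 5 raiders across (cable car back at the start); 0 settlers + 6 raiders across (cable car there); 1 settler + 1 raider across (cable car there); 1 settler + 1 raider across (cable car back at the start); 2 settlers + 2 raiders across (cable car there). So no valid plan exists.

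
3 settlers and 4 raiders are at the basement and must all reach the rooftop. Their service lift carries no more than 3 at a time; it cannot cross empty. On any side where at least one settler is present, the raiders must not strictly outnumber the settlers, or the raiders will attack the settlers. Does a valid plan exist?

The raiders already outnumber the settlers at the basement before anyone moves, so the starting position itself is disallowed.

No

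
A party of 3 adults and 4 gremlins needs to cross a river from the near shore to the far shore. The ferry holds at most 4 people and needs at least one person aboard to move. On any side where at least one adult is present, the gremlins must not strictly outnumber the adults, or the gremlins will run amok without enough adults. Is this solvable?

The gremlins already outnumber the adults at the near shore before anyone moves, so the starting position itself is disallowed.

No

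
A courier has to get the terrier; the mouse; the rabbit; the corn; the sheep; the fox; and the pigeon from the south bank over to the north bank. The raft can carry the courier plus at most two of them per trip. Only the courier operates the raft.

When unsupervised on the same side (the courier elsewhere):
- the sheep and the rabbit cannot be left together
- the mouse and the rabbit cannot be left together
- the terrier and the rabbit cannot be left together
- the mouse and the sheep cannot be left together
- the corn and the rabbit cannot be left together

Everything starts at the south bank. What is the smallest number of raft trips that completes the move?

11

Counting alone: the courier can take at most 2 across per trip to the north bank, so moving all 7 needs at least 4 loaded trips out, with a return between consecutive ones — at least 7 crossings.
The safety rule pushes this higher. Following every safe sequence of crossings, the most of the 7 that can be at the north bank as the raft arrives there on crossings 7, 9 is 5, 6 respectively — never all 7.
So no plan with fewer than 11 crossings exists, and this one achieves 11:
1. Courier goes to the north bank with the mouse and the rabbit.  [the south bank: the corn, the fox, the pigeon, the sheep, the terrier | the north bank: the mouse, the rabbit]
2. Courier goes back to the south bank with the mouse.  [the south bank: the corn, the fox, the mouse, the pigeon, the sheep, the terrier | the north bank: the rabbit]
3. Courier goes to the north bank with the mouse and the terrier.  [the south bank: the corn, the fox, the pigeon, the sheep | the north bank: the mouse, the rabbit, the terrier]
4. Courier goes back to the south bank with the rabbit.  [the south bank: the corn, the fox, the pigeon, the rabbit, the sheep | the north bank: the mouse, the terrier]
5. Courier goes to the north bank with the corn and the rabbit.  [the south bank: the fox, the pigeon, the sheep | the north bank: the corn, the mouse, the rabbit, the terrier]
6. Courier goes back to the south bank with the rabbit.  [the south bank: the fox, the pigeon, the rabbit, the sheep | the north bank: the corn, the mouse, the terrier]
7. Courier goes to the north bank with the fox and the rabbit.  [the south bank: the pigeon, the sheep | the north bank: the corn, the fox, the mouse, the rabbit, the terrier]
8. Courier goes back to the south bank with the rabbit.  [the south bank: the pigeon, the rabbit, the sheep | the north bank: the corn, the fox, the mouse, the terrier]
9. Courier goes to the north bank with the pigeon and the rabbit.  [the south bank: the sheep | the north bank: the corn, the fox, the mouse, the pigeon, the rabbit, the terrier]
10. Courier goes back to the south bank with the rabbit.  [the south bank: the rabbit, the sheep | the north bank: the corn, the fox, the mouse, the pigeon, the terrier]
11. Courier goes to the north bank with the rabbit and the sheep.  [the south bank: — | the north bank: the corn, the fox, the mouse, the pigeon, the rabbit, the sheep, the terrier]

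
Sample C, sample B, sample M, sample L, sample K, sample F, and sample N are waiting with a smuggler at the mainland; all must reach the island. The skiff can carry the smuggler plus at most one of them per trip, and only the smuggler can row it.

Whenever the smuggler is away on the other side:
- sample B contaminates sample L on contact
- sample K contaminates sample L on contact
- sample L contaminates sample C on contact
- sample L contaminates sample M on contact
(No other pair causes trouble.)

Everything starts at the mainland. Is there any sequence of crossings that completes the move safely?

No

Following every safe sequence of crossings from the start, the most of the 7 that can be at the island as the skiff arrives there on crossings 1, 3, 5, 7 is 1, 2, 3, 4 respectively; the best ever achieved is 4 of 7.
From crossing 9 on, no configuration arises that was not already reachable earlier: only 44 distinct safe configurations (who is on which side, and where the skiff is) can ever be reached, none of them has everyone across, and every continuation just revisits them. So no valid plan exists.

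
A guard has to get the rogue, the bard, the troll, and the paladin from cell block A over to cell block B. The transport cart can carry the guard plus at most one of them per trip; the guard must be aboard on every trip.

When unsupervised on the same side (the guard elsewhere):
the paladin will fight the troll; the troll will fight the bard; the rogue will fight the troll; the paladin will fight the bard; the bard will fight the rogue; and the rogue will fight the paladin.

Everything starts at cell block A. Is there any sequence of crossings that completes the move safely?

No

Whatever the first load, the items left behind include a forbidden pair without the guard. No opening move is safe, so no plan exists.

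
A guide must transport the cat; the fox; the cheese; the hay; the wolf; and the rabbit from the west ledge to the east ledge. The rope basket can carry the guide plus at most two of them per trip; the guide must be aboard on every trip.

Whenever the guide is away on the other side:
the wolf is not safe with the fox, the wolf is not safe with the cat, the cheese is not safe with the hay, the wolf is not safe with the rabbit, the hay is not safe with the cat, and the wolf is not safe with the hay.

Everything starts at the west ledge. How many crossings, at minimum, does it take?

9

Counting alone: the guide can take at most 2 across per trip to the east ledge, so moving all 6 needs at least 3 loaded trips out, with a return between consecutive ones — at least 5 crossings.
The safety rule pushes this higher. Following every safe sequence of crossings, the most of the 6 that can be at the east ledge as the rope basket arrives there on crossings 5, 7 is 4, 5 respectively — never all 6.
So no plan with fewer than 9 crossings exists, and this one achieves 9:
1. Guide goes to the east ledge with the hay and the wolf.
2. Guide goes back to the west ledge with the hay.
3. Guide goes to the east ledge with the cat and the cheese.
4. Guide goes back to the west ledge with the cat.
5. Guide goes to the east ledge with the cat and the fox.
6. Guide goes back to the west ledge with the wolf.
7. Guide goes to the east ledge with the hay and the rabbit.
8. Guide goes back to the west ledge with the hay.
9. Guide goes to the east ledge with the hay and the wolf.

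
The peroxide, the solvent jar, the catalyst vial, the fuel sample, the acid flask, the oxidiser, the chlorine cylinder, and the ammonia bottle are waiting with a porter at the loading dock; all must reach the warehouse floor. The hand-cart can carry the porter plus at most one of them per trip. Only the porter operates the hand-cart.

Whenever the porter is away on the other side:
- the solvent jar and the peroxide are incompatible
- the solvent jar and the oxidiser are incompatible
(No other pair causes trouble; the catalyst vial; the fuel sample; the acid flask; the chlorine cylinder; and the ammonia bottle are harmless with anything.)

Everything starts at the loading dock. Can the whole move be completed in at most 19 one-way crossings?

Yes

Yes — this plan uses 17 crossings (≤ 19):
1. Porter goes to the warehouse floor with the solvent jar.
2. Porter goes back to the loading dock alone.
3. Porter goes to the warehouse floor with the peroxide.
4. Porter goes back to the loading dock with the solvent jar.
5. Porter goes to the warehouse floor with the oxidiser.
6. Porter goes back to the loading dock alone.
7. Porter goes to the warehouse floor with the catalyst vial.
8. Porter goes back to the loading dock alone.
9. Porter goes to the warehouse floor with the fuel sample.
10. Porter goes back to the loading dock alone.
11. Porter goes to the warehouse floor with the acid flask.
12. Porter goes back to the loading dock alone.
13. Porter goes to the warehouse floor with the chlorine cylinder.
14. Porter goes back to the loading dock alone.
15. Porter goes to the warehouse floor with the ammonia bottle.
16. Porter goes back to the loading dock alone.
17. Porter goes to the warehouse floor with the solvent jar.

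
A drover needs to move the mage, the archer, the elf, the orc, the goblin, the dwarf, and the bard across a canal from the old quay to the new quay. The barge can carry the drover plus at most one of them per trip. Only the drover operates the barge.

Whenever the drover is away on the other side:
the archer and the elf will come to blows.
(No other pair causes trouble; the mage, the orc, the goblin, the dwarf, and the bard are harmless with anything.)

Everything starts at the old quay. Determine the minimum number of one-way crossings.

Counting alone: the drover can take at most 1 across per trip to the new quay, so moving all 7 needs at least 7 loaded trips out, with a return between consecutive ones — at least 13 crossings.
The plan below uses exactly 13 crossings, so it is optimal:
1. Drover goes to the new quay with the archer.  [the old quay: the bard, the dwarf, the elf, the goblin, the mage, the orc | the new quay: the archer]
2. Drover goes back to the old quay alone.  [the old quay: the bard, the dwarf, the elf, the goblin, the mage, the orc | the new quay: the archer]
3. Drover goes to the new quay with the mage.  [the old quay: the bard, the dwarf, the elf, the goblin, the orc | the new quay: the archer, the mage]
4. Drover goes back to the old quay alone.  [the old quay: the bard, the dwarf, the elf, the goblin, the orc | the new quay: the archer, the mage]
5. Drover goes to the new quay with the orc.  [the old quay: the bard, the dwarf, the elf, the goblin | the new quay: the archer, the mage, the orc]
6. Drover goes back to the old quay alone.  [the old quay: the bard, the dwarf, the elf, the goblin | the new quay: the archer, the mage, the orc]
7. Drover goes to the new quay with the goblin.  [the old quay: the bard, the dwarf, the elf | the new quay: the archer, the goblin, the mage, the orc]
8. Drover goes back to the old quay alone.  [the old quay: the bard, the dwarf, the elf | the new quay: the archer, the goblin, the mage, the orc]
9. Drover goes to the new quay with the dwarf.  [the old quay: the bard, the elf | the new quay: the archer, the dwarf, the goblin, the mage, the orc]
10. Drover goes back to the old quay alone.  [the old quay: the bard, the elf | the new quay: the archer, the dwarf, the goblin, the mage, the orc]
11. Drover goes to the new quay with the bard.  [the old quay: the elf | the new quay: the archer, the bard, the dwarf, the goblin, the mage, the orc]
12. Drover goes back to the old quay alone.  [the old quay: the elf | the new quay: the archer, the bard, the dwarf, the goblin, the mage, the orc]
13. Drover goes to the new quay with the elf.  [the old quay: — | the new quay: the archer, the bard, the dwarf, the elf, the goblin, the mage, the orc]

13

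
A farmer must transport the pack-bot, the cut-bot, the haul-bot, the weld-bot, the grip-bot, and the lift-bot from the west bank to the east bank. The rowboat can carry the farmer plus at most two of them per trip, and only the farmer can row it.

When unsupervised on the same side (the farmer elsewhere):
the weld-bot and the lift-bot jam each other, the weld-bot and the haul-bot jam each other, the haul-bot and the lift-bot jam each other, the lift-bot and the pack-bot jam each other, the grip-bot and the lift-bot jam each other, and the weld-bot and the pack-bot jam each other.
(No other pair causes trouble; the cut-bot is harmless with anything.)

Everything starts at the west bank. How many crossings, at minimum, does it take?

9

Counting alone: the farmer can take at most 2 across per trip to the east bank, so moving all 6 needs at least 3 loaded trips out, with a return between consecutive ones — at least 5 crossings.
The safety rule pushes this higher. Following every safe sequence of crossings, the most of the 6 that can be at the east bank as the rowboat arrives there on crossings 5, 7 is 4, 5 respectively — never all 6.
So no plan with fewer than 9 crossings exists, and this one achieves 9:
1. Farmer goes to the east bank with the lift-bot and the weld-bot.
2. Farmer goes back to the west bank with the weld-bot.
3. Farmer goes to the east bank with the haul-bot and the pack-bot.
4. Farmer goes back to the west bank with the lift-bot.
5. Farmer goes to the east bank with the cut-bot and the lift-bot.
6. Farmer goes back to the west bank with the lift-bot.
7. Farmer goes to the east bank with the grip-bot and the weld-bot.
8. Farmer goes back to the west bank with the weld-bot.
9. Farmer goes to the east bank with the lift-bot and the weld-bot.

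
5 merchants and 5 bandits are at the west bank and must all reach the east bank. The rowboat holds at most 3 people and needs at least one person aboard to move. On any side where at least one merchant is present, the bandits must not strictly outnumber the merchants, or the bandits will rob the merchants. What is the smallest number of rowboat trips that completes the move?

11

Counting alone: each trip to the east bank takes at most 3 across and each return brings at least 1 back, so after t trips out (and t−1 returns) at most 3t − (t−1) of the 10 are across; that first reaches 10 at t = 5, so at least 9 crossings are needed.
The safety rule pushes this higher. Following every safe sequence of crossings, the most of the 10 that can be at the east bank as the rowboat arrives there on crossing 9 is 9 — never all 10.
So no plan with fewer than 11 crossings exists, and this one achieves 11:
1. 2 bandits → the east bank.  (the west bank: 5M 3B; the east bank: 0M 2B)
2. 1 bandit ← the west bank.  (the west bank: 5M 4B; the east bank: 0M 1B)
3. 3 bandits → the east bank.  (the west bank: 5M 1B; the east bank: 0M 4B)
4. 1 bandit ← the west bank.  (the west bank: 5M 2B; the east bank: 0M 3B)
5. 3 merchants → the east bank.  (the west bank: 2M 2B; the east bank: 3M 3B)
6. 1 merchant and 1 bandit ← the west bank.  (the west bank: 3M 3B; the east bank: 2M 2B)
7. 3 merchants → the east bank.  (the west bank: 0M 3B; the east bank: 5M 2B)
8. 1 bandit ← the west bank.  (the west bank: 0M 4B; the east bank: 5M 1B)
9. 2 bandits → the east bank.  (the west bank: 0M 2B; the east bank: 5M 3B)
10. 1 bandit ← the west bank.  (the west bank: 0M 3B; the east bank: 5M 2B)
11. 3 bandits → the east bank.  (the west bank: 0M 0B; the east bank: 5M 5B)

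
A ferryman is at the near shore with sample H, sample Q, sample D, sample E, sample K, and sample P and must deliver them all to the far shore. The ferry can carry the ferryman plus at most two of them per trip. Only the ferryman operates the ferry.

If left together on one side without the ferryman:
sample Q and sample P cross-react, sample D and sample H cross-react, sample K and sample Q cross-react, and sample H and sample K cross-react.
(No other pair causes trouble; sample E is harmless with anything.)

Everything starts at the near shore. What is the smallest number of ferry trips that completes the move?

7

Counting alone: the ferryman can take at most 2 across per trip to the far shore, so moving all 6 needs at least 3 loaded trips out, with a return between consecutive ones — at least 5 crossings.
The safety rule pushes this higher. Following every safe sequence of crossings, the most of the 6 that can be at the far shore as the ferry arrives there on crossing 5 is 5 — never all 6.
So no plan with fewer than 7 crossings exists, and this one achieves 7:
1. Ferryman goes to the far shore with sample H and sample Q.
2. Ferryman goes back to the near shore alone.
3. Ferryman goes to the far shore with sample D and sample E.
4. Ferryman goes back to the near shore with sample H.
5. Ferryman goes to the far shore with sample K and sample P.
6. Ferryman goes back to the near shore with sample Q.
7. Ferryman goes to the far shore with sample H and sample Q.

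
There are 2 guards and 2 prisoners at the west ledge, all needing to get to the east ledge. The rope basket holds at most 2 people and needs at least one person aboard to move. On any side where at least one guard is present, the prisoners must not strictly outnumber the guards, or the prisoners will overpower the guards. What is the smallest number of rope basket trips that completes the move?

Counting alone: each trip to the east ledge takes at most 2 across and each return brings at least 1 back, so after t trips out (and t−1 returns) at most 2t − (t−1) of the 4 are across; that first reaches 4 at t = 3, so at least 5 crossings are needed.
The plan below uses exactly 5 crossings, so it is optimal:
1. 2 prisoners → the east ledge.  (the west ledge: 2G 0P; the east ledge: 0G 2P)
2. 1 prisoner ← the west ledge.  (the west ledge: 2G 1P; the east ledge: 0G 1P)
3. 2 guards → the east ledge.  (the west ledge: 0G 1P; the east ledge: 2G 1P)
4. 1 prisoner ← the west ledge.  (the west ledge: 0G 2P; the east ledge: 2G 0P)
5. 2 prisoners → the east ledge.  (the west ledge: 0G 0P; the east ledge: 2G 2P)

5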